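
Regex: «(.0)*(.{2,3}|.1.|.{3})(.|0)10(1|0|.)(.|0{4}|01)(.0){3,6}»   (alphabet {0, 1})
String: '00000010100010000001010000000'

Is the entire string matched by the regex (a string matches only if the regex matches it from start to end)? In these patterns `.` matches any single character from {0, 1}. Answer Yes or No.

Yes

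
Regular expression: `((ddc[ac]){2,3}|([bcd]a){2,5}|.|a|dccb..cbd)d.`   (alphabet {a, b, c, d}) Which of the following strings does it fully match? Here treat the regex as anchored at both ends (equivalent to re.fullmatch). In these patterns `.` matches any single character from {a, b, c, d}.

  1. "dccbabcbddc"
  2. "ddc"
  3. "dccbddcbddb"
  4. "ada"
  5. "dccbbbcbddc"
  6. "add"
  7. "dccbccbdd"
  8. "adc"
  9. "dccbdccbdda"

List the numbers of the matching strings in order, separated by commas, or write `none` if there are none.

1. "dccbabcbddc" → match
2. "ddc" → match
3. "dccbddcbddb" → match
4. "ada" → match
5. "dccbbbcbddc" → match
6. "add" → match
7. "dccbccbdd" → no match
8. "adc" → match
9. "dccbdccbdda" → match

1, 2, 3, 4, 5, 6, 8, 9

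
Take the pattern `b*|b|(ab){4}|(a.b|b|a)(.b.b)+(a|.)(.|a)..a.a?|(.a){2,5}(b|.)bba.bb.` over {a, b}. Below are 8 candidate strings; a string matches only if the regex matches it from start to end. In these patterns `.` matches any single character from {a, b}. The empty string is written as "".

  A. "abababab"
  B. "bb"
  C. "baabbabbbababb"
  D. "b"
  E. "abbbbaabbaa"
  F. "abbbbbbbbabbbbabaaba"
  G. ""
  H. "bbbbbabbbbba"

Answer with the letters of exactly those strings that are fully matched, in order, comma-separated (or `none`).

A, B, D, E, F, G

A. "abababab" → match
B. "bb" → match
C → no match
D. "b" → match
E. "abbbbaabbaa" → match
F → match
G. "" → match
H. "bbbbbabbbbba" → no match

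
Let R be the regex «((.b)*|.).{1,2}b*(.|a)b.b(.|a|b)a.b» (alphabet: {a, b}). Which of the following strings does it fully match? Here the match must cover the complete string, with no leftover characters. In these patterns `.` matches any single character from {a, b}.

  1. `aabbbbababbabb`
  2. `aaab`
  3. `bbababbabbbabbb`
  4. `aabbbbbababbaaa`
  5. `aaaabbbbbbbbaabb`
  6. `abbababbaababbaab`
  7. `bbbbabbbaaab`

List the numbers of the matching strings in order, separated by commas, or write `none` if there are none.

1, 7

1 → match
2 → no match
3 → no match
4 → no match — must end with `b`
5 → no match
6 → no match
7 → match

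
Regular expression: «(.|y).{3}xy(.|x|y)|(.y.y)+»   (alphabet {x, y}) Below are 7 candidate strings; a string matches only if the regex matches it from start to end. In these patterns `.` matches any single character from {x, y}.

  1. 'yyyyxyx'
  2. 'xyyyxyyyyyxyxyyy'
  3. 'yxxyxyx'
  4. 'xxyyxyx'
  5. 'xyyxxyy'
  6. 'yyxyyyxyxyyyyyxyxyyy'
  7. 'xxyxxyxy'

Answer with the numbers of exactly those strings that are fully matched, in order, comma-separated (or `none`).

1 → match
2 → match
3 → match
4 → match
5 → match
6 → match
7 → no match

1, 2, 3, 4, 5, 6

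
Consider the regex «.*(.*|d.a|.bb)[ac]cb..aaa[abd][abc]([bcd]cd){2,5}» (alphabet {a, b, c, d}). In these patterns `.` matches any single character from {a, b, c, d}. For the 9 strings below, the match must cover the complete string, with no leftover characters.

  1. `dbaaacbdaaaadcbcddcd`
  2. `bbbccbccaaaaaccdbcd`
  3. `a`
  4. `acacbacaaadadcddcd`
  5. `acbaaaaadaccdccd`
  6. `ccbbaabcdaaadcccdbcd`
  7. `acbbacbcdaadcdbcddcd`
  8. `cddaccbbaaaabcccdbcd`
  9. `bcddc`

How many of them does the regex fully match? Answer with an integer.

5

1 → match
2 → match
3. `a` → no match — must end with `cd`
4 → match
5 → match
6 → no match
7 → no match
8 → match
9. `bcddc` → no match — must end with `cd`
Total matched: 5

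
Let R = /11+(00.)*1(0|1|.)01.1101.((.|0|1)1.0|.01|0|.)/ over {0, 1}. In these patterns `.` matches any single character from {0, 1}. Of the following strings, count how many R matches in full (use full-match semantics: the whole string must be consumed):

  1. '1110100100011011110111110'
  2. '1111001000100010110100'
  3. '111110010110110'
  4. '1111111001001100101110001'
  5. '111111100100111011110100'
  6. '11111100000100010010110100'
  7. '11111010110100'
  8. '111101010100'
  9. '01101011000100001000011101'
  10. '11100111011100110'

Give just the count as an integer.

1 → no match
2 → no match
3 → match
4 → no match
5 → match
6 → match
7 → match
8 → no match
9 → no match — must start with '11'
10 → no match
Total matched: 4

4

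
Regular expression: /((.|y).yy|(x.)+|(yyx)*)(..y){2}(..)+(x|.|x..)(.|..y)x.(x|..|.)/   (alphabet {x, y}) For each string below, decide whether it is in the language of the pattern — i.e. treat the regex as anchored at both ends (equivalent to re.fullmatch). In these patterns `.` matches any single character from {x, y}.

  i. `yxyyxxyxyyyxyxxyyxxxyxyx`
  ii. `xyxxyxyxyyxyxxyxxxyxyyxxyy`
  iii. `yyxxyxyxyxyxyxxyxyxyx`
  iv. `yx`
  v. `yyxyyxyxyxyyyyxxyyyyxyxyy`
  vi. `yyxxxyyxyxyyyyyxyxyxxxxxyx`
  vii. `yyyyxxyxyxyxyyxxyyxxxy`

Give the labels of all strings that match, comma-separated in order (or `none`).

ii, v, vi

i → no match
ii → match
iii → no match
iv. `yx` → no match
v → match
vi → match
vii → no match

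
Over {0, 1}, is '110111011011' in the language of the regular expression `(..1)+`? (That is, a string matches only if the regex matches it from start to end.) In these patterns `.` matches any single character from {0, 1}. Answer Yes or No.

No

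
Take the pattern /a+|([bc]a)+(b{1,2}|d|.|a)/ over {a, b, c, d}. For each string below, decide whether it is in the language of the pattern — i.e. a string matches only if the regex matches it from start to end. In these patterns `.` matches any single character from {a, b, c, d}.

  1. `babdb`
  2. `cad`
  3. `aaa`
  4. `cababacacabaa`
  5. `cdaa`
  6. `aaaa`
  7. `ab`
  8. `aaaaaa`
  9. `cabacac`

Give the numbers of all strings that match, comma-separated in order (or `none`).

1. `babdb` → no match
2. `cad` → match
3. `aaa` → match
4 → match
5. `cdaa` → no match
6. `aaaa` → match
7. `ab` → no match
8. `aaaaaa` → match
9. `cabacac` → match

2, 3, 4, 6, 8, 9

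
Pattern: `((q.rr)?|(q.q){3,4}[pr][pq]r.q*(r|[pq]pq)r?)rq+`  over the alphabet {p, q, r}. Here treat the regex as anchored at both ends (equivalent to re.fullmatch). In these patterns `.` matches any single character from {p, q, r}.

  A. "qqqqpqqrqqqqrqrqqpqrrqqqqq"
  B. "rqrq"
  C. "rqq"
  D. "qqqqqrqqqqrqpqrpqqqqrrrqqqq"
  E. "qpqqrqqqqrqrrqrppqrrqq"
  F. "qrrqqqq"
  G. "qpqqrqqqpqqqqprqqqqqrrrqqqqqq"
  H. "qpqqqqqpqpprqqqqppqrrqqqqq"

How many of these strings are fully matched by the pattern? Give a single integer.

A → match
B. "rqrq" → no match
C. "rqq" → match
D → no match
E → no match
F. "qrrqqqq" → no match
G → no match
H → match
Total matched: 3

3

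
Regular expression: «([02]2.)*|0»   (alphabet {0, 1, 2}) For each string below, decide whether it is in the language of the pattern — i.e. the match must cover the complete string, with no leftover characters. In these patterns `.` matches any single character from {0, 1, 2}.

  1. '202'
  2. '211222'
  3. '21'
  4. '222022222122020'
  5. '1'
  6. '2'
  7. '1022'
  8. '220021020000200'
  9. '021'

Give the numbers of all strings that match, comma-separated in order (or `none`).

9

1. '202' → no match
2. '211222' → no match
3. '21' → no match
4 → no match
5. '1' → no match
6. '2' → no match
7. '1022' → no match
8 → no match
9. '021' → match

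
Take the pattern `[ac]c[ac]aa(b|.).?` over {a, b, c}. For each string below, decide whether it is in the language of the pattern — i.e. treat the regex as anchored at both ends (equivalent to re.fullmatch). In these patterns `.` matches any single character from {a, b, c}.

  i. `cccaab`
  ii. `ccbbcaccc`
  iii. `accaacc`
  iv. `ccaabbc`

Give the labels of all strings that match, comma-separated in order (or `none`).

i → match
ii → no match
iii → match
iv → no match

i, iii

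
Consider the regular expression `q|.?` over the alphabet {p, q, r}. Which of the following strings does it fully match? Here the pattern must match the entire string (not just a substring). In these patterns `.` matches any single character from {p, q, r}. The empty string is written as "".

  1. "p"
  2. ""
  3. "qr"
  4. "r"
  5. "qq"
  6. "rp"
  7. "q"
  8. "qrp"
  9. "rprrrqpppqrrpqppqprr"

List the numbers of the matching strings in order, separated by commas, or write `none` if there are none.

1 → match
2 → match
3 → no match
4 → match
5 → no match
6 → no match
7 → match
8 → no match
9 → no match

1, 2, 4, 7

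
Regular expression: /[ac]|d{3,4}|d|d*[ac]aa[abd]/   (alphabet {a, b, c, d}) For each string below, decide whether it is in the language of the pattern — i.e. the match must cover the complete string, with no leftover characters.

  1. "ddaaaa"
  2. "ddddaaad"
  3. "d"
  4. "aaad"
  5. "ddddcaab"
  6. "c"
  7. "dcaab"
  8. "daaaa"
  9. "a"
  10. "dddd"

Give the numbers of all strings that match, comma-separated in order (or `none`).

1, 2, 3, 4, 5, 6, 7, 8, 9, 10

1 → match
2 → match
3 → match
4 → match
5 → match
6 → match
7 → match
8 → match
9 → match
10 → match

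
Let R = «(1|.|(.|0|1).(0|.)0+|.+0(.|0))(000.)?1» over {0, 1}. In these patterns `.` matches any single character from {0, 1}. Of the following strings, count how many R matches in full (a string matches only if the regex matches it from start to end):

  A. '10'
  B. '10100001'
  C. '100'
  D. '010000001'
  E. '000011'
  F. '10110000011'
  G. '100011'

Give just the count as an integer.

5

A → no match — must end with '1'
B → match
C → no match — must end with '1'
D → match
E → match
F → match
G → match
Total matched: 5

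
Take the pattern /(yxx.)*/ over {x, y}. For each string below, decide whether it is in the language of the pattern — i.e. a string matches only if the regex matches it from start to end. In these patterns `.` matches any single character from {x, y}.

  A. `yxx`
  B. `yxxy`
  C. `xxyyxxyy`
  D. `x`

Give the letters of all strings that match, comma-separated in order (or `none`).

B

A → no match
B → match
C → no match
D → no match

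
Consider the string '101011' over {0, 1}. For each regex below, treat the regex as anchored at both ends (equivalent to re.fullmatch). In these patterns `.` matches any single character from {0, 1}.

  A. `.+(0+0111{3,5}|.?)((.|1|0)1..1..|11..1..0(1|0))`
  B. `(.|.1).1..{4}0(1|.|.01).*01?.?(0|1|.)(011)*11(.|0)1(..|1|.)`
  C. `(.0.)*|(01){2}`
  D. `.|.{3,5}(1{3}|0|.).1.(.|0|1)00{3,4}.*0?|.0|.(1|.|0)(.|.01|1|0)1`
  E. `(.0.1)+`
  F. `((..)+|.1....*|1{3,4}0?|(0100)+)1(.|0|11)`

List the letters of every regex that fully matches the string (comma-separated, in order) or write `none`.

A → no match
B → no match
C → no match
D → match
E → no match
F → match

D, F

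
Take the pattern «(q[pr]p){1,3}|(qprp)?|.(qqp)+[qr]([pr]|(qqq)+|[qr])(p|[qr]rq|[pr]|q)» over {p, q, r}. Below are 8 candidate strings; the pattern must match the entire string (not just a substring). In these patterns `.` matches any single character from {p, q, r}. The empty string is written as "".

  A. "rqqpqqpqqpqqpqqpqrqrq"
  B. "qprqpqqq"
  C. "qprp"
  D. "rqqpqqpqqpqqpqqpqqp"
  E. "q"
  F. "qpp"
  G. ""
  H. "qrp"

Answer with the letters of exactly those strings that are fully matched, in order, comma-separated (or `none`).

A → match
B. "qprqpqqq" → no match
C. "qprp" → match
D → match
E. "q" → no match
F. "qpp" → match
G. "" → match
H. "qrp" → match

A, C, D, F, G, H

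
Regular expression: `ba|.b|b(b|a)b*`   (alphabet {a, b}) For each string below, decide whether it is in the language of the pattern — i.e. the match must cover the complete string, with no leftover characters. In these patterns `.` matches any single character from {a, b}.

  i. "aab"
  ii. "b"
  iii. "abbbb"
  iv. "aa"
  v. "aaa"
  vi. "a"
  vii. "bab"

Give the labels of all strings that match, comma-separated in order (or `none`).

vii

i → no match
ii → no match
iii → no match
iv → no match
v → no match
vi → no match
vii → match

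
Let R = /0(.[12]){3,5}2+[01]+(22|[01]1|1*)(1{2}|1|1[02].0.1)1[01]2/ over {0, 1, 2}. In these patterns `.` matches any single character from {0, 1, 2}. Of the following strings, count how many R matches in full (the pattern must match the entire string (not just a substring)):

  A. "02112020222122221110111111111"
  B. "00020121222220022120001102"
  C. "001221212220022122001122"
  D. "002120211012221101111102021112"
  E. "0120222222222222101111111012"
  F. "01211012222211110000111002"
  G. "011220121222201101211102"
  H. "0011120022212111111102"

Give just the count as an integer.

1

A → no match — must end with "2"
B → no match
C → no match
D → match
E → no match
F → no match
G → no match
H → no match
Total matched: 1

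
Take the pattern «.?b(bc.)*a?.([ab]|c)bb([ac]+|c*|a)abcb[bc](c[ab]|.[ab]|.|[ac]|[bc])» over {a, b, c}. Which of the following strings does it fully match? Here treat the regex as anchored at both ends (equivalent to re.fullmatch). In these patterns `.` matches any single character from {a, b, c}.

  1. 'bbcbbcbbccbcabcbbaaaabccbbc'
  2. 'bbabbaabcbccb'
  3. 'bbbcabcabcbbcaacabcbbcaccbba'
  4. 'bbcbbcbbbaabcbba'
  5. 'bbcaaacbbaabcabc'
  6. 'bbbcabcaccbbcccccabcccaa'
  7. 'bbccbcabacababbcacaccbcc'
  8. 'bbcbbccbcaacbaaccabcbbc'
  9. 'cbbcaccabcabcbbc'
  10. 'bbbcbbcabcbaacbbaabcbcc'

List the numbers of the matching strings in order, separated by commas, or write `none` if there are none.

1 → no match
2 → match
3 → no match
4 → no match
5 → no match
6 → no match
7 → no match
8 → no match
9 → no match
10 → match

2, 10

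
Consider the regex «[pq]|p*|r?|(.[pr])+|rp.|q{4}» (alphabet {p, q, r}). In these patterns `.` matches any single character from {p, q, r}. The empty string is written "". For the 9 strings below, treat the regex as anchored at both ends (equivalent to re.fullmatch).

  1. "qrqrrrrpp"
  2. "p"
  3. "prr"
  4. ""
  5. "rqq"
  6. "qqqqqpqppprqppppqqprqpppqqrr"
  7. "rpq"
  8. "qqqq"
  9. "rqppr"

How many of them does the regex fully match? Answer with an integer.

4

1 → no match
2 → match
3 → no match
4 → match
5 → no match
6 → no match
7 → match
8 → match
9 → no match
Total matched: 4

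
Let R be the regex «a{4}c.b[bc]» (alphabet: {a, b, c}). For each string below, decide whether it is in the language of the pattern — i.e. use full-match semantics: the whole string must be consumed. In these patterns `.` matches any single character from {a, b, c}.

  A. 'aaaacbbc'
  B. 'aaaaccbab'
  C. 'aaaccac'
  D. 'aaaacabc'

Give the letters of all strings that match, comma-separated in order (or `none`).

A, D

A → match
B → no match
C → no match
D → match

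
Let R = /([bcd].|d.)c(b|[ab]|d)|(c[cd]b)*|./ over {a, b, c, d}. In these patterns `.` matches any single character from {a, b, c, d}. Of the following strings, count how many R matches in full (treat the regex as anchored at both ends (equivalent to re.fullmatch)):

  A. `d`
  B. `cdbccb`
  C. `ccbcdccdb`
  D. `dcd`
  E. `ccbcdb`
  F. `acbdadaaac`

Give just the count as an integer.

A. `d` → match
B. `cdbccb` → match
C. `ccbcdccdb` → no match
D. `dcd` → no match
E. `ccbcdb` → match
F. `acbdadaaac` → no match
Total matched: 3

3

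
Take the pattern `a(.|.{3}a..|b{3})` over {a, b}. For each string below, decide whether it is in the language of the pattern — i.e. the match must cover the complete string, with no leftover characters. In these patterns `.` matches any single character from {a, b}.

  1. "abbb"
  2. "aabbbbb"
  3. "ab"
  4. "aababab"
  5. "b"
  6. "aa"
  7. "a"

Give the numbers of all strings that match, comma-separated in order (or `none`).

1, 3, 6

1 → match
2 → no match
3 → match
4 → no match
5 → no match — must start with "a"
6 → match
7 → no match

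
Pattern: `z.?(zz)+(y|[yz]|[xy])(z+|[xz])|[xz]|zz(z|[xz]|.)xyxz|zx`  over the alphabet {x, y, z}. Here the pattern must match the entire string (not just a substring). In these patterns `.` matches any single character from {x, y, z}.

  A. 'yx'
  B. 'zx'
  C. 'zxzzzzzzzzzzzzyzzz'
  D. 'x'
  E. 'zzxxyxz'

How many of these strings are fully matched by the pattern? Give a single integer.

A → no match
B → match
C → match
D → match
E → match
Total matched: 4

4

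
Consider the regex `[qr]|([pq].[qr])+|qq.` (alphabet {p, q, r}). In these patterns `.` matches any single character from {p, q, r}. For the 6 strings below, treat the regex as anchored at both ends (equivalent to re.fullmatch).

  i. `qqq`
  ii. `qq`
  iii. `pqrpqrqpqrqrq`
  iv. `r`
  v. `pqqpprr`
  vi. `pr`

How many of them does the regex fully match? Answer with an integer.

2

i → match
ii → no match
iii → no match
iv → match
v → no match
vi → no match
Total matched: 2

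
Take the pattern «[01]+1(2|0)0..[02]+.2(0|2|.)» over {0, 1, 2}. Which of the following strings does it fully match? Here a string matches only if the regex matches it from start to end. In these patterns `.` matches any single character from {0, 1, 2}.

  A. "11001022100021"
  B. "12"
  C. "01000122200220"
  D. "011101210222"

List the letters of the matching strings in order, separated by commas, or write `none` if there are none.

C

A → no match
B → no match
C → match
D → no match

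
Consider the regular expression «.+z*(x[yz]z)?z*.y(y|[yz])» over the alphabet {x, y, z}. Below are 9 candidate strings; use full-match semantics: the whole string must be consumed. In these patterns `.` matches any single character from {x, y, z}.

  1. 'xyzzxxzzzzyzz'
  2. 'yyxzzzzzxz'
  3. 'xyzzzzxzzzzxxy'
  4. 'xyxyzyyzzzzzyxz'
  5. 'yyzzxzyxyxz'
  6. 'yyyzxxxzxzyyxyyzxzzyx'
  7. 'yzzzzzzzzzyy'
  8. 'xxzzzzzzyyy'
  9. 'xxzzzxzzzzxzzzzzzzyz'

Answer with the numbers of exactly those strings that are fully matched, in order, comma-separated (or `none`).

7, 8, 9

1 → no match
2 → no match
3 → no match
4 → no match
5 → no match
6 → no match
7 → match
8 → match
9 → match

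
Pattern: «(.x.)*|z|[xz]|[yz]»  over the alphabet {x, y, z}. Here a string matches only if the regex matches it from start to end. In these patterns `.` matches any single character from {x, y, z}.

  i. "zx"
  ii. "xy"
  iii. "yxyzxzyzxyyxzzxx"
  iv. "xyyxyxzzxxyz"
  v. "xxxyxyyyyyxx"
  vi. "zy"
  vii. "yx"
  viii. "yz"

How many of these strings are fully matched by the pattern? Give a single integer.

0

i. "zx" → no match
ii. "xy" → no match
iii → no match
iv. "xyyxyxzzxxyz" → no match
v. "xxxyxyyyyyxx" → no match
vi. "zy" → no match
vii. "yx" → no match
viii. "yz" → no match
Total matched: 0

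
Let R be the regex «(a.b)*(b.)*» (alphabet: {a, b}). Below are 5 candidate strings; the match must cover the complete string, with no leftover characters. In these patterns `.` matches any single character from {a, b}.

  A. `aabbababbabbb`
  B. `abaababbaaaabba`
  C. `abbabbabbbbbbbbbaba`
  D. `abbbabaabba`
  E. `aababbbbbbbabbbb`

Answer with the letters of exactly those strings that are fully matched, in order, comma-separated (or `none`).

C, E

A → no match
B → no match
C → match
D → no match
E → match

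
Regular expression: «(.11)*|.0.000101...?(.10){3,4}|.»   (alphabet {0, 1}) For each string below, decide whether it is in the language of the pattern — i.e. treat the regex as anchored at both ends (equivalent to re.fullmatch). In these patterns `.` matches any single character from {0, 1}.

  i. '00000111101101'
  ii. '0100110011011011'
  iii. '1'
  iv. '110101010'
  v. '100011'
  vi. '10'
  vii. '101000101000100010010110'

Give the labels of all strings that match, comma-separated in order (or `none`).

iii

i → no match
ii → no match
iii → match
iv → no match
v → no match
vi → no match
vii → no match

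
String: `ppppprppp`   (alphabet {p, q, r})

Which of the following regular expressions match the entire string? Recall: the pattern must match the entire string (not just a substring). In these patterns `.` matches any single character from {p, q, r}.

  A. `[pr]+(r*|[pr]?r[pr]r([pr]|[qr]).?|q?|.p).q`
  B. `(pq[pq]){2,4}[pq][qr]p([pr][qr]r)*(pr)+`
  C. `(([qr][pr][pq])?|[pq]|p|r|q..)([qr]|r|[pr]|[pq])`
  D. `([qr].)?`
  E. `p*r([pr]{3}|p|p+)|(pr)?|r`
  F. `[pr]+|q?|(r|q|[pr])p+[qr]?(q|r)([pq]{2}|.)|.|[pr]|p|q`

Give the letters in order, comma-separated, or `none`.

E, F

A → no match — must end with `q`
B → no match — must start with `pq`
C → no match
D → no match
E → match
F → match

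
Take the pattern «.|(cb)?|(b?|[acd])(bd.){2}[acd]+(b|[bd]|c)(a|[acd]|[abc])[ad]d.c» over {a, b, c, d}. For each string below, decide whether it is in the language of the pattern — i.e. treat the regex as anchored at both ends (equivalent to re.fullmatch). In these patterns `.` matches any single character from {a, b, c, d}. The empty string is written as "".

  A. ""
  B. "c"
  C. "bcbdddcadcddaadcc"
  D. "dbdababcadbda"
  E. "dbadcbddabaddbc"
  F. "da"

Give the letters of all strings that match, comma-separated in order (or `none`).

A, B

A. "" → match
B. "c" → match
C → no match
D → no match
E → no match
F. "da" → no match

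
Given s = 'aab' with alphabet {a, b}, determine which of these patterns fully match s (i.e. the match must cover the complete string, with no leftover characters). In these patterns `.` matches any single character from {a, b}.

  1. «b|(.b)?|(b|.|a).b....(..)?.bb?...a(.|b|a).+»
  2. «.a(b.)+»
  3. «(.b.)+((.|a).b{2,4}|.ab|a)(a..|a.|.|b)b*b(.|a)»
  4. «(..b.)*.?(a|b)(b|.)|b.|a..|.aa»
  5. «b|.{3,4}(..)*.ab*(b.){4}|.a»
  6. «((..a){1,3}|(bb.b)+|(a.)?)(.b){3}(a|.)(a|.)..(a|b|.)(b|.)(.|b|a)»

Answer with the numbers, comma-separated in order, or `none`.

1 → no match
2 → no match
3 → no match
4 → match
5 → no match
6 → no match

4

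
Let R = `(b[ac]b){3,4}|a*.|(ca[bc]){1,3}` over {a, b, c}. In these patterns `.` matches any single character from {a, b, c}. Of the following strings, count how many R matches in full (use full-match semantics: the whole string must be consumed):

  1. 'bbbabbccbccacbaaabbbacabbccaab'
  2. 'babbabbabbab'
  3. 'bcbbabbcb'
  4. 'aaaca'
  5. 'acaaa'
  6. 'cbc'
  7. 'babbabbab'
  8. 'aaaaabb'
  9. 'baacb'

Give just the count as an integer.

1 → no match
2 → match
3 → match
4 → no match
5 → no match
6 → no match
7 → match
8 → no match
9 → no match
Total matched: 3

3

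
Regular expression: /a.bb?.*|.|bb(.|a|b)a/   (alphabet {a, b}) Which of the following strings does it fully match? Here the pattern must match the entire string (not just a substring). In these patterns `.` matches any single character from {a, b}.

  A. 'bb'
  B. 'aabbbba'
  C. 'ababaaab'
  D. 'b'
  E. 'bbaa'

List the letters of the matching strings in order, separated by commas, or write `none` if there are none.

B, D, E

A → no match
B → match
C → no match
D → match
E → match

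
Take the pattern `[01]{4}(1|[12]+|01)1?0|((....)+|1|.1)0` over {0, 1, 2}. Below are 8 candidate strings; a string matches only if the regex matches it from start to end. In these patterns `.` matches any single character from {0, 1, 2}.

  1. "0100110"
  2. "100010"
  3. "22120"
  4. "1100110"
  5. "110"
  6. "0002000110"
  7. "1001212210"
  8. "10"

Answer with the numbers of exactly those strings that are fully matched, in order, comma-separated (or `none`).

1 → match
2 → match
3 → match
4 → match
5 → match
6 → no match
7 → match
8 → match

1, 2, 3, 4, 5, 7, 8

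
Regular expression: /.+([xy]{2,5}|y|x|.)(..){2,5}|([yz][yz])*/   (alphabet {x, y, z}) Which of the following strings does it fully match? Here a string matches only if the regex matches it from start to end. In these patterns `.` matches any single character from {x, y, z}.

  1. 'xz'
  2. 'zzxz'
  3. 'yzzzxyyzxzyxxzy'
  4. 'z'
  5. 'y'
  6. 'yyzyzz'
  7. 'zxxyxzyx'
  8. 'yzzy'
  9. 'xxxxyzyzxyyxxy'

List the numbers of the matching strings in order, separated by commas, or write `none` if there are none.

1 → no match
2 → no match
3 → match
4 → no match
5 → no match
6 → match
7 → match
8 → match
9 → match

3, 6, 7, 8, 9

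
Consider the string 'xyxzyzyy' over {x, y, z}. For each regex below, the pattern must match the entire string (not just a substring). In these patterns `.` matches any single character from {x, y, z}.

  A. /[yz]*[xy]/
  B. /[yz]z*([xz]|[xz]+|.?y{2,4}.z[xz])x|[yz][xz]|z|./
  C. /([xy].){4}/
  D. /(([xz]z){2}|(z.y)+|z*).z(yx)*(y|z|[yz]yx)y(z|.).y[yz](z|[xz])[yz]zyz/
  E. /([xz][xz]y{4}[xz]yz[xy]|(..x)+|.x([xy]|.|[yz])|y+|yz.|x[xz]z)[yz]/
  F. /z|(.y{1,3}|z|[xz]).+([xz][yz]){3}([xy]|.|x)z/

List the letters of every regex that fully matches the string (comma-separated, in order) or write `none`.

C

A → no match
B → no match
C → match
D → no match — must end with 'zyz'
E → no match
F → no match — must end with 'z'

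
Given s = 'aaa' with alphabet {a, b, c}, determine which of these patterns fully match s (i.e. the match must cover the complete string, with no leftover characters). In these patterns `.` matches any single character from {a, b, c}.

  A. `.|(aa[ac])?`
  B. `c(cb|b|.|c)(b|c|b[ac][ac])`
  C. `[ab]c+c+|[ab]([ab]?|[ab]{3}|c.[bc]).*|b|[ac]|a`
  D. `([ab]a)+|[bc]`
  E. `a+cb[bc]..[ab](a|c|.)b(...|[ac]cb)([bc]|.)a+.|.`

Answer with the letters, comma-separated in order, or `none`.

A → match
B → no match — must start with 'c'
C → match
D → no match
E → no match

A, C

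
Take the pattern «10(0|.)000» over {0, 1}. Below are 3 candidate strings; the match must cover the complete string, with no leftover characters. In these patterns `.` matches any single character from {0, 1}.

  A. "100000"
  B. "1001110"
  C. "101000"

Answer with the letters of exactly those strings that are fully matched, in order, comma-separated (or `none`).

A. "100000" → match
B. "1001110" → no match — must end with "000"
C. "101000" → match

A, C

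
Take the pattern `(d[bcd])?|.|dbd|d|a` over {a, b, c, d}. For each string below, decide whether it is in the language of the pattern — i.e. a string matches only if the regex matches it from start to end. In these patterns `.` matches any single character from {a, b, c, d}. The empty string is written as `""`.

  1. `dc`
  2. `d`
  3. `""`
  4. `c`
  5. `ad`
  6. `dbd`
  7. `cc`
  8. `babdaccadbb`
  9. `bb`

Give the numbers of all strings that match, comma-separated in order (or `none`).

1, 2, 3, 4, 6

1 → match
2 → match
3 → match
4 → match
5 → no match
6 → match
7 → no match
8 → no match
9 → no match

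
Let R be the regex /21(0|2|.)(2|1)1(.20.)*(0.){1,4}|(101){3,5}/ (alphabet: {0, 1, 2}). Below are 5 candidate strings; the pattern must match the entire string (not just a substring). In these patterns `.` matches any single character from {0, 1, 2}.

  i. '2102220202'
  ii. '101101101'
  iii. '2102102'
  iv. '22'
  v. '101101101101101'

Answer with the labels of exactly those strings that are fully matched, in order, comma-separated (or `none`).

i → no match
ii → match
iii → match
iv → no match
v → match

ii, iii, v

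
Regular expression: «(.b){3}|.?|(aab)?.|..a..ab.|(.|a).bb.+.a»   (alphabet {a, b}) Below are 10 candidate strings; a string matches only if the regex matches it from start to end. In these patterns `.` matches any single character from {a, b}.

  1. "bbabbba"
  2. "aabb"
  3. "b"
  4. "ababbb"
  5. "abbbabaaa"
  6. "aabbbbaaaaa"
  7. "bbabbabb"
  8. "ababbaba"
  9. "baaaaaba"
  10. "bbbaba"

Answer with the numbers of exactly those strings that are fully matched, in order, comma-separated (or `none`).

2, 3, 4, 5, 6, 7, 8, 9

1 → no match
2 → match
3 → match
4 → match
5 → match
6 → match
7 → match
8 → match
9 → match
10 → no match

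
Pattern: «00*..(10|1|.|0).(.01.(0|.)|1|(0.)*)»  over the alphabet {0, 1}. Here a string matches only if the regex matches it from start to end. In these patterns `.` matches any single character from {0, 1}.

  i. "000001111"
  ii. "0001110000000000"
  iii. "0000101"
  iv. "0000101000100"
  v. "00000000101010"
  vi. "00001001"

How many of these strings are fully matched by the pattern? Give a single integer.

5

i → match
ii → match
iii → match
iv → match
v → no match
vi → match
Total matched: 5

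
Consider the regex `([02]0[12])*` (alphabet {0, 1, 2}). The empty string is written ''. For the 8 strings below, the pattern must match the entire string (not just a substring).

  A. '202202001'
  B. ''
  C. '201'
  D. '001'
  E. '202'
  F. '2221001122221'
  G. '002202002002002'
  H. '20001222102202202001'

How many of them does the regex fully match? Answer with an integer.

6

A → match
B → match
C → match
D → match
E → match
F → no match
G → match
H → no match
Total matched: 6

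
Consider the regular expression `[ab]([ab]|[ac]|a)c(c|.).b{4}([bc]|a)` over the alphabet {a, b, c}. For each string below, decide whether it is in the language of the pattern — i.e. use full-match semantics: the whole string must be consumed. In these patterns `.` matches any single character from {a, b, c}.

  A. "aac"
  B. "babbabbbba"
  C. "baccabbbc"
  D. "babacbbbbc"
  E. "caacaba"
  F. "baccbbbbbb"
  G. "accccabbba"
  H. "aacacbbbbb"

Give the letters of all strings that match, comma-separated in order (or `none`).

F, H

A → no match
B → no match
C → no match
D → no match
E → no match
F → match
G → no match
H → match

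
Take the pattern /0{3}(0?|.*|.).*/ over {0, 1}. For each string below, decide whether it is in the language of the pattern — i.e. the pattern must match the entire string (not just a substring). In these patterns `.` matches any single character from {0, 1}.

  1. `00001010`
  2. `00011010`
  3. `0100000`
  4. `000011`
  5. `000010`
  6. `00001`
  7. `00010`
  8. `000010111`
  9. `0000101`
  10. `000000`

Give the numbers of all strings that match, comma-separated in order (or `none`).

1. `00001010` → match
2. `00011010` → match
3. `0100000` → no match
4. `000011` → match
5. `000010` → match
6. `00001` → match
7. `00010` → match
8. `000010111` → match
9. `0000101` → match
10. `000000` → match

1, 2, 4, 5, 6, 7, 8, 9, 10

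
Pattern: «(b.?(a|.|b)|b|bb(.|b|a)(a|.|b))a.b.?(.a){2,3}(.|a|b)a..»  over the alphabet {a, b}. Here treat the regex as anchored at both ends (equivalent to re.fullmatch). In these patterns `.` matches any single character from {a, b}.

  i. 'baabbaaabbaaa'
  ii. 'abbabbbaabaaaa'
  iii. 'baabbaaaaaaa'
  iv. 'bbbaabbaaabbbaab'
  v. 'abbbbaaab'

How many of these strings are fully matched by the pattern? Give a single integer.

i → no match
ii → no match
iii → match
iv → no match
v → no match
Total matched: 1

1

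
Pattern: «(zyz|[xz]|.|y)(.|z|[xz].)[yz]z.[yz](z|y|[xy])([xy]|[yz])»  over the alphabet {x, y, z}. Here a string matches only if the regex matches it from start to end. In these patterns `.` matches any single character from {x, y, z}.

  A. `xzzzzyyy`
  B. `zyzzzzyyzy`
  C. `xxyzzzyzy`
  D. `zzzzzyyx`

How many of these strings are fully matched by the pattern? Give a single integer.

4

A. `xzzzzyyy` → match
B. `zyzzzzyyzy` → match
C. `xxyzzzyzy` → match
D. `zzzzzyyx` → match
Total matched: 4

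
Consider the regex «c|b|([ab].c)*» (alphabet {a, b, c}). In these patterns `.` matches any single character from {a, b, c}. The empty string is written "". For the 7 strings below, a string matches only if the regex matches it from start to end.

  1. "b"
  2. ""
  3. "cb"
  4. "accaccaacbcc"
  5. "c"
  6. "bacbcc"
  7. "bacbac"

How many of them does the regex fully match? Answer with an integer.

1 → match
2 → match
3 → no match
4 → match
5 → match
6 → match
7 → match
Total matched: 6

6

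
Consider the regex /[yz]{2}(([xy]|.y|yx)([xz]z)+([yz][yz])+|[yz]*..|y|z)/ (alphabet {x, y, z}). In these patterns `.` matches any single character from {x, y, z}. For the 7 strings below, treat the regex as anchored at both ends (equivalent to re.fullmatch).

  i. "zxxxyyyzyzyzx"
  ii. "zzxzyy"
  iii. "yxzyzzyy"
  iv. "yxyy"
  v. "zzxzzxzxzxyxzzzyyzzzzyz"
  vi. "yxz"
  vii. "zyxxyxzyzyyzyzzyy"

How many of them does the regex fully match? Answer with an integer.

0

i → no match
ii → no match
iii → no match
iv → no match
v → no match
vi → no match
vii → no match
Total matched: 0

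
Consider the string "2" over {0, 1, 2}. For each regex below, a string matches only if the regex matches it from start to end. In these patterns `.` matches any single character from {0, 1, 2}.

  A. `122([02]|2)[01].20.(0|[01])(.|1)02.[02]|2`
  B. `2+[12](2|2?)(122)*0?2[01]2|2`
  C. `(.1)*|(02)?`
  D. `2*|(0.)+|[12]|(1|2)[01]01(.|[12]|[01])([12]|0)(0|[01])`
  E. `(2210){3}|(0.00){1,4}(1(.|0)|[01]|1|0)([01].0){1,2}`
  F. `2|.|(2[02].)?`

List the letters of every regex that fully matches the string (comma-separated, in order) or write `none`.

A, B, D, F

A → match
B → match
C → no match
D → match
E → no match
F → match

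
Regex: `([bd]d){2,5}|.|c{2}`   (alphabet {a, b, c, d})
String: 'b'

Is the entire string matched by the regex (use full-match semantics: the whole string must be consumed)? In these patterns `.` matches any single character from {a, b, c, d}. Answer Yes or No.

Yes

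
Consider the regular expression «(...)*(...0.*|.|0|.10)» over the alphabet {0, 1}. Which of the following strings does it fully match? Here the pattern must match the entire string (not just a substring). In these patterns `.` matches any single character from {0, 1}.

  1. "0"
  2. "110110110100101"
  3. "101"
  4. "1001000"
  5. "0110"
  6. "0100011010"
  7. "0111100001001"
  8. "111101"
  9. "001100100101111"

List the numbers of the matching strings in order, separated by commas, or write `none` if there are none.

1 → match
2 → no match
3 → no match
4 → match
5 → match
6 → match
7 → match
8 → no match
9 → no match

1, 4, 5, 6, 7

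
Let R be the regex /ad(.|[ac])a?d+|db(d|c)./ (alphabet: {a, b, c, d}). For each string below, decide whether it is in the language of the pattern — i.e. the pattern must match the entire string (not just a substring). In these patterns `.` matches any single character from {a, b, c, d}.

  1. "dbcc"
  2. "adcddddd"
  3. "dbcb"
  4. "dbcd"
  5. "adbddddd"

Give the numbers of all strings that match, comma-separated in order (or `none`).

1, 2, 3, 4, 5

1 → match
2 → match
3 → match
4 → match
5 → match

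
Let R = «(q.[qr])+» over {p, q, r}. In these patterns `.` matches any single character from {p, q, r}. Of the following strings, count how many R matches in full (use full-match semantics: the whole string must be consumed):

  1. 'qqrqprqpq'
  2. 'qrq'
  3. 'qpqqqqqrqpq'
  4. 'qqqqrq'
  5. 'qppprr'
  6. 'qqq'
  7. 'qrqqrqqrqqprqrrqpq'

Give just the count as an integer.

1 → match
2 → match
3 → no match
4 → match
5 → no match
6 → match
7 → match
Total matched: 5

5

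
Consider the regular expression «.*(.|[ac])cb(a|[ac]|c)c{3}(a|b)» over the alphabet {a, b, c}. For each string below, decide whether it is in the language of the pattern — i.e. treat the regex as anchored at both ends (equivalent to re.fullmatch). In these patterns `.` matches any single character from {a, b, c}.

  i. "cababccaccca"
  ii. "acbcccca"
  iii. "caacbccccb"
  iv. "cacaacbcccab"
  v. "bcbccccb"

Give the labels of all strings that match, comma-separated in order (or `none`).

ii, iii, v

i. "cababccaccca" → no match
ii. "acbcccca" → match
iii. "caacbccccb" → match
iv. "cacaacbcccab" → no match
v. "bcbccccb" → match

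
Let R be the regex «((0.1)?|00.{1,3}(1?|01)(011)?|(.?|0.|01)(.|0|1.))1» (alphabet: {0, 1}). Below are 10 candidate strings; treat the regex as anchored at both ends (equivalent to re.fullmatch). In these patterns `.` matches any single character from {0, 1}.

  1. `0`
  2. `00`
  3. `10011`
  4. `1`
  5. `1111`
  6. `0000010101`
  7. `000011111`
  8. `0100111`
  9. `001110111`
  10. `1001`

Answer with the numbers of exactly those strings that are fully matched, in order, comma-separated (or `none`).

1 → no match — must end with `1`
2 → no match — must end with `1`
3 → no match
4 → match
5 → match
6 → no match
7 → no match
8 → no match
9 → match
10 → no match

4, 5, 9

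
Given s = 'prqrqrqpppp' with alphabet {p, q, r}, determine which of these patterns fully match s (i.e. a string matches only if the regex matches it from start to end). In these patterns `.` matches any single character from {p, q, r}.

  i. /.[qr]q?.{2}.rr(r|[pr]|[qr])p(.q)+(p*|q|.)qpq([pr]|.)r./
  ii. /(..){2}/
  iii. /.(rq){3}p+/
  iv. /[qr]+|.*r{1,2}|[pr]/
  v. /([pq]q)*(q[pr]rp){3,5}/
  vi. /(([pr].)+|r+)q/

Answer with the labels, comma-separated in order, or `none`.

i → no match
ii → no match
iii → match
iv → no match
v → no match — must end with 'rp'
vi → no match — must end with 'q'

iii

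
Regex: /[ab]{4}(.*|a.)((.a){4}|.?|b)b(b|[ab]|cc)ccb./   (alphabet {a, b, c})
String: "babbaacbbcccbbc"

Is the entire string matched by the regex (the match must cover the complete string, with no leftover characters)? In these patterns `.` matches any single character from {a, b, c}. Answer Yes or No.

No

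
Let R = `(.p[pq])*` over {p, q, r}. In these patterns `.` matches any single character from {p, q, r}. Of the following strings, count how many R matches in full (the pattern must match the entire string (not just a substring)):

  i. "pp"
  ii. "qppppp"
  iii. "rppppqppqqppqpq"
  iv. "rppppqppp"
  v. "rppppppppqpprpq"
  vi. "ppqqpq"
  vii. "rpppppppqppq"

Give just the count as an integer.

i → no match
ii → match
iii → match
iv → match
v → match
vi → match
vii → match
Total matched: 6

6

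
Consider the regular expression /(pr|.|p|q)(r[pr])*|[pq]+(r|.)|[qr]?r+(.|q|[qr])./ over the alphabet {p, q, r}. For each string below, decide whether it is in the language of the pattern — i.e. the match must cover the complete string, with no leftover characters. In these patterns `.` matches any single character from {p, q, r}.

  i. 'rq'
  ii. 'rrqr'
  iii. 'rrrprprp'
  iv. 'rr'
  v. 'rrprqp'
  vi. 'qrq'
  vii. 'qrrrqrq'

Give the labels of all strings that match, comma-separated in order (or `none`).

i. 'rq' → no match
ii. 'rrqr' → match
iii. 'rrrprprp' → no match
iv. 'rr' → no match
v. 'rrprqp' → no match
vi. 'qrq' → no match
vii. 'qrrrqrq' → no match

ii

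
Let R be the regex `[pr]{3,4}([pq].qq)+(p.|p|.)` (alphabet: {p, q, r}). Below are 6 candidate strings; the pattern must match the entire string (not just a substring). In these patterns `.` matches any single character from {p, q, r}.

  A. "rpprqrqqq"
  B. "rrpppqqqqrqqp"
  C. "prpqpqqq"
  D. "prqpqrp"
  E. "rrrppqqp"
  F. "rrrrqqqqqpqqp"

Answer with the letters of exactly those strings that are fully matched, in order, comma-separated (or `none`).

A → match
B → match
C → match
D → no match
E → match
F → match

A, B, C, E, F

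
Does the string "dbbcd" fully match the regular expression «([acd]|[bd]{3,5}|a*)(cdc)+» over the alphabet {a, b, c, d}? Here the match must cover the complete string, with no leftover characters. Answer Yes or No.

No

Every match must end with "cdc", but "dbbcd" does not.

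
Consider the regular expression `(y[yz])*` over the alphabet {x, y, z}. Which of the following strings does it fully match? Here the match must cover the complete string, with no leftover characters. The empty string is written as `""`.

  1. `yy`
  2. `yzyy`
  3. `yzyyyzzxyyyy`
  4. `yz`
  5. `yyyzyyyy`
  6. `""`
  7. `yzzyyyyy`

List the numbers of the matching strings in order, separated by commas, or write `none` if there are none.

1, 2, 4, 5, 6

1 → match
2 → match
3 → no match
4 → match
5 → match
6 → match
7 → no match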